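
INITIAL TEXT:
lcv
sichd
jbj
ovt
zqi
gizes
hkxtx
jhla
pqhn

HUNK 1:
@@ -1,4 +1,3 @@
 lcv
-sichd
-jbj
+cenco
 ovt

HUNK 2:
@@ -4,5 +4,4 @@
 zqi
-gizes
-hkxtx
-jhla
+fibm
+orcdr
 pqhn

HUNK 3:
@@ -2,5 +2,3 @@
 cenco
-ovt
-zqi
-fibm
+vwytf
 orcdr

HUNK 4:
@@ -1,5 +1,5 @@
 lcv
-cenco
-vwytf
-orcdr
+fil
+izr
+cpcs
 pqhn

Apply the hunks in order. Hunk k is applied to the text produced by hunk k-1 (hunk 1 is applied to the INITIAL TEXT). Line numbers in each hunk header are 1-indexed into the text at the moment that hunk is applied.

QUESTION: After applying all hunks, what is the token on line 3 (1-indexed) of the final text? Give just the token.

Hunk 1: at line 1 remove [sichd,jbj] add [cenco] -> 8 lines: lcv cenco ovt zqi gizes hkxtx jhla pqhn
Hunk 2: at line 4 remove [gizes,hkxtx,jhla] add [fibm,orcdr] -> 7 lines: lcv cenco ovt zqi fibm orcdr pqhn
Hunk 3: at line 2 remove [ovt,zqi,fibm] add [vwytf] -> 5 lines: lcv cenco vwytf orcdr pqhn
Hunk 4: at line 1 remove [cenco,vwytf,orcdr] add [fil,izr,cpcs] -> 5 lines: lcv fil izr cpcs pqhn
Final line 3: izr

Answer: izr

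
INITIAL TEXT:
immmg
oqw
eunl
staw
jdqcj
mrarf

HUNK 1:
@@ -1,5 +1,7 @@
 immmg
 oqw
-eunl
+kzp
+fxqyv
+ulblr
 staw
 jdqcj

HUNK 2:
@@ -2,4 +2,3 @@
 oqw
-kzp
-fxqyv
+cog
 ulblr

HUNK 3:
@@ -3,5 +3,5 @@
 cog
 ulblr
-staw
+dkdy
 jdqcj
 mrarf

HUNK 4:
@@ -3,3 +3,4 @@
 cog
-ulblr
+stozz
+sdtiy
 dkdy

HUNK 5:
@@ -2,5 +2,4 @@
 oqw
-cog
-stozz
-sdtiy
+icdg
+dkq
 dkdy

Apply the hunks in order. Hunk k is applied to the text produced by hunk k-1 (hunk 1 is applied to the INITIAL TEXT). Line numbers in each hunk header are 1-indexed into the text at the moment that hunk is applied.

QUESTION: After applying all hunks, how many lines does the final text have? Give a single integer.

Answer: 7

Derivation:
Hunk 1: at line 1 remove [eunl] add [kzp,fxqyv,ulblr] -> 8 lines: immmg oqw kzp fxqyv ulblr staw jdqcj mrarf
Hunk 2: at line 2 remove [kzp,fxqyv] add [cog] -> 7 lines: immmg oqw cog ulblr staw jdqcj mrarf
Hunk 3: at line 3 remove [staw] add [dkdy] -> 7 lines: immmg oqw cog ulblr dkdy jdqcj mrarf
Hunk 4: at line 3 remove [ulblr] add [stozz,sdtiy] -> 8 lines: immmg oqw cog stozz sdtiy dkdy jdqcj mrarf
Hunk 5: at line 2 remove [cog,stozz,sdtiy] add [icdg,dkq] -> 7 lines: immmg oqw icdg dkq dkdy jdqcj mrarf
Final line count: 7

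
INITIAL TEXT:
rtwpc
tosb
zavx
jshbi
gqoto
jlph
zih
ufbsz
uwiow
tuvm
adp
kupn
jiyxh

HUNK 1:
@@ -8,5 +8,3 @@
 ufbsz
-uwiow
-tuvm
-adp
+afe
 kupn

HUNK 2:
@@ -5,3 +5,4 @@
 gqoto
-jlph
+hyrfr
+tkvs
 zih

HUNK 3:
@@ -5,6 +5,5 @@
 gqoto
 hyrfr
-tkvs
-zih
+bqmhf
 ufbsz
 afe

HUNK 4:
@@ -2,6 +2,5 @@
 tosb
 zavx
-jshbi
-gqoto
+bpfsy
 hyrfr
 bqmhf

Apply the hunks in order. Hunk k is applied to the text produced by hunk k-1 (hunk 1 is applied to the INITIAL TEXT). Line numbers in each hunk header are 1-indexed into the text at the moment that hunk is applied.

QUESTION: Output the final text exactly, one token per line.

Hunk 1: at line 8 remove [uwiow,tuvm,adp] add [afe] -> 11 lines: rtwpc tosb zavx jshbi gqoto jlph zih ufbsz afe kupn jiyxh
Hunk 2: at line 5 remove [jlph] add [hyrfr,tkvs] -> 12 lines: rtwpc tosb zavx jshbi gqoto hyrfr tkvs zih ufbsz afe kupn jiyxh
Hunk 3: at line 5 remove [tkvs,zih] add [bqmhf] -> 11 lines: rtwpc tosb zavx jshbi gqoto hyrfr bqmhf ufbsz afe kupn jiyxh
Hunk 4: at line 2 remove [jshbi,gqoto] add [bpfsy] -> 10 lines: rtwpc tosb zavx bpfsy hyrfr bqmhf ufbsz afe kupn jiyxh

Answer: rtwpc
tosb
zavx
bpfsy
hyrfr
bqmhf
ufbsz
afe
kupn
jiyxh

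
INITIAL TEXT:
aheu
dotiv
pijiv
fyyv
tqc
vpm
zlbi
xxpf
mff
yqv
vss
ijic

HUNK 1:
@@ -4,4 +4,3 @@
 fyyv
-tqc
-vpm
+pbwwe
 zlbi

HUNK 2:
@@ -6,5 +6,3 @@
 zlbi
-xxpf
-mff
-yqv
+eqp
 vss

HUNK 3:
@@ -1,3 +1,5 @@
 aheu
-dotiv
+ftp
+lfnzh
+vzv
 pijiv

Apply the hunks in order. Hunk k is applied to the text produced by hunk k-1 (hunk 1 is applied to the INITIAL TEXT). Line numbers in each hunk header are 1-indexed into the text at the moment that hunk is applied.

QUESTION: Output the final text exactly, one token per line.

Hunk 1: at line 4 remove [tqc,vpm] add [pbwwe] -> 11 lines: aheu dotiv pijiv fyyv pbwwe zlbi xxpf mff yqv vss ijic
Hunk 2: at line 6 remove [xxpf,mff,yqv] add [eqp] -> 9 lines: aheu dotiv pijiv fyyv pbwwe zlbi eqp vss ijic
Hunk 3: at line 1 remove [dotiv] add [ftp,lfnzh,vzv] -> 11 lines: aheu ftp lfnzh vzv pijiv fyyv pbwwe zlbi eqp vss ijic

Answer: aheu
ftp
lfnzh
vzv
pijiv
fyyv
pbwwe
zlbi
eqp
vss
ijic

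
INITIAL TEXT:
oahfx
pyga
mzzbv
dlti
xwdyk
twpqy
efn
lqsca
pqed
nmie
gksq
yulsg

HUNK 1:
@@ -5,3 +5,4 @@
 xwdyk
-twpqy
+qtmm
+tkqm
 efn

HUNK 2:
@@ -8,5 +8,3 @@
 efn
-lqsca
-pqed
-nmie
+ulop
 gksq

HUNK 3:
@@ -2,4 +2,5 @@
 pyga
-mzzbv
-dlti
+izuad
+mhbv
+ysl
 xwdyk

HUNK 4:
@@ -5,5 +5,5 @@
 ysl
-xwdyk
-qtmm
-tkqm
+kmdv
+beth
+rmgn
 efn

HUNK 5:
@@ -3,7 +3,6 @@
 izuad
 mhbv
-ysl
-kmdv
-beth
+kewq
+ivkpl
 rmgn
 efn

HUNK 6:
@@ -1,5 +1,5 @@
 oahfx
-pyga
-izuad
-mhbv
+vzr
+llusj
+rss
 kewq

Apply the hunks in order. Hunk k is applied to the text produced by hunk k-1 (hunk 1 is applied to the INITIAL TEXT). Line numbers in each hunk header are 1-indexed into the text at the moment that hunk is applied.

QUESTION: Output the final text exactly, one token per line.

Answer: oahfx
vzr
llusj
rss
kewq
ivkpl
rmgn
efn
ulop
gksq
yulsg

Derivation:
Hunk 1: at line 5 remove [twpqy] add [qtmm,tkqm] -> 13 lines: oahfx pyga mzzbv dlti xwdyk qtmm tkqm efn lqsca pqed nmie gksq yulsg
Hunk 2: at line 8 remove [lqsca,pqed,nmie] add [ulop] -> 11 lines: oahfx pyga mzzbv dlti xwdyk qtmm tkqm efn ulop gksq yulsg
Hunk 3: at line 2 remove [mzzbv,dlti] add [izuad,mhbv,ysl] -> 12 lines: oahfx pyga izuad mhbv ysl xwdyk qtmm tkqm efn ulop gksq yulsg
Hunk 4: at line 5 remove [xwdyk,qtmm,tkqm] add [kmdv,beth,rmgn] -> 12 lines: oahfx pyga izuad mhbv ysl kmdv beth rmgn efn ulop gksq yulsg
Hunk 5: at line 3 remove [ysl,kmdv,beth] add [kewq,ivkpl] -> 11 lines: oahfx pyga izuad mhbv kewq ivkpl rmgn efn ulop gksq yulsg
Hunk 6: at line 1 remove [pyga,izuad,mhbv] add [vzr,llusj,rss] -> 11 lines: oahfx vzr llusj rss kewq ivkpl rmgn efn ulop gksq yulsg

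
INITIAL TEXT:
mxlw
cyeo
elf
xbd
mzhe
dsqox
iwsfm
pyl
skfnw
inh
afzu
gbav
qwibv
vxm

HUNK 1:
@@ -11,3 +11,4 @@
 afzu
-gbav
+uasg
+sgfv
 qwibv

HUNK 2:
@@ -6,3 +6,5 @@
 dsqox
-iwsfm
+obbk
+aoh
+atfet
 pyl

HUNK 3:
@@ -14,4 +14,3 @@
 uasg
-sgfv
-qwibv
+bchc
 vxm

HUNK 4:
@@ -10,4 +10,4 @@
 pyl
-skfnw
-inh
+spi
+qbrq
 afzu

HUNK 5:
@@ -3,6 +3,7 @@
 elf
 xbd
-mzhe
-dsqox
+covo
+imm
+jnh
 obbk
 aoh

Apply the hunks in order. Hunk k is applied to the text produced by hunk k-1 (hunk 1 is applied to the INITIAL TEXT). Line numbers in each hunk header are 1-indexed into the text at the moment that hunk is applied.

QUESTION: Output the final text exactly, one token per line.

Answer: mxlw
cyeo
elf
xbd
covo
imm
jnh
obbk
aoh
atfet
pyl
spi
qbrq
afzu
uasg
bchc
vxm

Derivation:
Hunk 1: at line 11 remove [gbav] add [uasg,sgfv] -> 15 lines: mxlw cyeo elf xbd mzhe dsqox iwsfm pyl skfnw inh afzu uasg sgfv qwibv vxm
Hunk 2: at line 6 remove [iwsfm] add [obbk,aoh,atfet] -> 17 lines: mxlw cyeo elf xbd mzhe dsqox obbk aoh atfet pyl skfnw inh afzu uasg sgfv qwibv vxm
Hunk 3: at line 14 remove [sgfv,qwibv] add [bchc] -> 16 lines: mxlw cyeo elf xbd mzhe dsqox obbk aoh atfet pyl skfnw inh afzu uasg bchc vxm
Hunk 4: at line 10 remove [skfnw,inh] add [spi,qbrq] -> 16 lines: mxlw cyeo elf xbd mzhe dsqox obbk aoh atfet pyl spi qbrq afzu uasg bchc vxm
Hunk 5: at line 3 remove [mzhe,dsqox] add [covo,imm,jnh] -> 17 lines: mxlw cyeo elf xbd covo imm jnh obbk aoh atfet pyl spi qbrq afzu uasg bchc vxm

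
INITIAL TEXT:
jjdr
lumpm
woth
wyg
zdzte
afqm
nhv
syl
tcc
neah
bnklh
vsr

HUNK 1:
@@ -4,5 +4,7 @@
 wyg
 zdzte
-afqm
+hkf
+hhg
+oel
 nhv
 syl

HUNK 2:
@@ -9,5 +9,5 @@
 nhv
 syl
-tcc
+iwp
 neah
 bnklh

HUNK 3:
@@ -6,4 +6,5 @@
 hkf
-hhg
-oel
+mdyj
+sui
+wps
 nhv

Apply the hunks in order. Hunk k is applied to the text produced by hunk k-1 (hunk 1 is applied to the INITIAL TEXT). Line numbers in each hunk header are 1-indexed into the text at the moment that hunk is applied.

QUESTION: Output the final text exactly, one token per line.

Hunk 1: at line 4 remove [afqm] add [hkf,hhg,oel] -> 14 lines: jjdr lumpm woth wyg zdzte hkf hhg oel nhv syl tcc neah bnklh vsr
Hunk 2: at line 9 remove [tcc] add [iwp] -> 14 lines: jjdr lumpm woth wyg zdzte hkf hhg oel nhv syl iwp neah bnklh vsr
Hunk 3: at line 6 remove [hhg,oel] add [mdyj,sui,wps] -> 15 lines: jjdr lumpm woth wyg zdzte hkf mdyj sui wps nhv syl iwp neah bnklh vsr

Answer: jjdr
lumpm
woth
wyg
zdzte
hkf
mdyj
sui
wps
nhv
syl
iwp
neah
bnklh
vsr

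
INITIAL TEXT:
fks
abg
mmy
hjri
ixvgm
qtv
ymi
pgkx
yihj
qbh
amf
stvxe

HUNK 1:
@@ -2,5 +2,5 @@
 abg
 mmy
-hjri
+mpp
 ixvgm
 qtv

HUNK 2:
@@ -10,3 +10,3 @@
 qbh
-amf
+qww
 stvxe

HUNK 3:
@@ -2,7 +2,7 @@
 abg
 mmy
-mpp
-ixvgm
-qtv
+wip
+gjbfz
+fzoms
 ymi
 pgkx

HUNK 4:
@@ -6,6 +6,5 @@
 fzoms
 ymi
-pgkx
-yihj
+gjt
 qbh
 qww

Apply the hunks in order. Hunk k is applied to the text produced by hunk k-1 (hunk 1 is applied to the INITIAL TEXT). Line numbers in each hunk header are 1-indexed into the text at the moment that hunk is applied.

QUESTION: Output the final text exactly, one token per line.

Answer: fks
abg
mmy
wip
gjbfz
fzoms
ymi
gjt
qbh
qww
stvxe

Derivation:
Hunk 1: at line 2 remove [hjri] add [mpp] -> 12 lines: fks abg mmy mpp ixvgm qtv ymi pgkx yihj qbh amf stvxe
Hunk 2: at line 10 remove [amf] add [qww] -> 12 lines: fks abg mmy mpp ixvgm qtv ymi pgkx yihj qbh qww stvxe
Hunk 3: at line 2 remove [mpp,ixvgm,qtv] add [wip,gjbfz,fzoms] -> 12 lines: fks abg mmy wip gjbfz fzoms ymi pgkx yihj qbh qww stvxe
Hunk 4: at line 6 remove [pgkx,yihj] add [gjt] -> 11 lines: fks abg mmy wip gjbfz fzoms ymi gjt qbh qww stvxe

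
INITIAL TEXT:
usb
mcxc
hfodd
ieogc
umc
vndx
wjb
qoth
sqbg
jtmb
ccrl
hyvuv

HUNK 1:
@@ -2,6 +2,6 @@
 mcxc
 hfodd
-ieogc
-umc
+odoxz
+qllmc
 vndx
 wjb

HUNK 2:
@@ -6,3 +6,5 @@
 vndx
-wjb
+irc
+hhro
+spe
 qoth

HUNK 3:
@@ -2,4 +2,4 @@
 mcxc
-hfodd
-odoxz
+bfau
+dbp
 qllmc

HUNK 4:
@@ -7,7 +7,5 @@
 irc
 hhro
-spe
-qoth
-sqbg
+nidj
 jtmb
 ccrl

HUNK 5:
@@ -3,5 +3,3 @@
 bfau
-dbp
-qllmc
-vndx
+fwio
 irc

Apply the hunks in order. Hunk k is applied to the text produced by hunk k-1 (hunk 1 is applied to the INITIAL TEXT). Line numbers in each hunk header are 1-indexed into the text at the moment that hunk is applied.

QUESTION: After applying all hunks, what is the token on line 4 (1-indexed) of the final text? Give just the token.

Hunk 1: at line 2 remove [ieogc,umc] add [odoxz,qllmc] -> 12 lines: usb mcxc hfodd odoxz qllmc vndx wjb qoth sqbg jtmb ccrl hyvuv
Hunk 2: at line 6 remove [wjb] add [irc,hhro,spe] -> 14 lines: usb mcxc hfodd odoxz qllmc vndx irc hhro spe qoth sqbg jtmb ccrl hyvuv
Hunk 3: at line 2 remove [hfodd,odoxz] add [bfau,dbp] -> 14 lines: usb mcxc bfau dbp qllmc vndx irc hhro spe qoth sqbg jtmb ccrl hyvuv
Hunk 4: at line 7 remove [spe,qoth,sqbg] add [nidj] -> 12 lines: usb mcxc bfau dbp qllmc vndx irc hhro nidj jtmb ccrl hyvuv
Hunk 5: at line 3 remove [dbp,qllmc,vndx] add [fwio] -> 10 lines: usb mcxc bfau fwio irc hhro nidj jtmb ccrl hyvuv
Final line 4: fwio

Answer: fwio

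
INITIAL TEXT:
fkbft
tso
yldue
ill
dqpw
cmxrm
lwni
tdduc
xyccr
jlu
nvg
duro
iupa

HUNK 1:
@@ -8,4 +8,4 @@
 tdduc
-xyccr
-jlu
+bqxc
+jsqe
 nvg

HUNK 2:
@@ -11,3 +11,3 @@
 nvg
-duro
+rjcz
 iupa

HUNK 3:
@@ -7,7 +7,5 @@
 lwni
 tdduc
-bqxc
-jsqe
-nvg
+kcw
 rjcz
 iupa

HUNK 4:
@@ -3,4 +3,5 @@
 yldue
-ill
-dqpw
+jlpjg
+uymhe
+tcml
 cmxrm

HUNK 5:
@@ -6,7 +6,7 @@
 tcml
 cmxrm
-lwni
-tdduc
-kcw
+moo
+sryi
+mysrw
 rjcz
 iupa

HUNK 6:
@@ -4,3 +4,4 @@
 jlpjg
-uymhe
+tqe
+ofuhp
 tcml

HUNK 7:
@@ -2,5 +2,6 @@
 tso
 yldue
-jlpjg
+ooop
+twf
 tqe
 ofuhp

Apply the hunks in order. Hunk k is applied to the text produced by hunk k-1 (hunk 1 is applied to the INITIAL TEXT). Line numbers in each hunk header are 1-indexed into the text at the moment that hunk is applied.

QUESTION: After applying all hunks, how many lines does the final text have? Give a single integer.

Answer: 14

Derivation:
Hunk 1: at line 8 remove [xyccr,jlu] add [bqxc,jsqe] -> 13 lines: fkbft tso yldue ill dqpw cmxrm lwni tdduc bqxc jsqe nvg duro iupa
Hunk 2: at line 11 remove [duro] add [rjcz] -> 13 lines: fkbft tso yldue ill dqpw cmxrm lwni tdduc bqxc jsqe nvg rjcz iupa
Hunk 3: at line 7 remove [bqxc,jsqe,nvg] add [kcw] -> 11 lines: fkbft tso yldue ill dqpw cmxrm lwni tdduc kcw rjcz iupa
Hunk 4: at line 3 remove [ill,dqpw] add [jlpjg,uymhe,tcml] -> 12 lines: fkbft tso yldue jlpjg uymhe tcml cmxrm lwni tdduc kcw rjcz iupa
Hunk 5: at line 6 remove [lwni,tdduc,kcw] add [moo,sryi,mysrw] -> 12 lines: fkbft tso yldue jlpjg uymhe tcml cmxrm moo sryi mysrw rjcz iupa
Hunk 6: at line 4 remove [uymhe] add [tqe,ofuhp] -> 13 lines: fkbft tso yldue jlpjg tqe ofuhp tcml cmxrm moo sryi mysrw rjcz iupa
Hunk 7: at line 2 remove [jlpjg] add [ooop,twf] -> 14 lines: fkbft tso yldue ooop twf tqe ofuhp tcml cmxrm moo sryi mysrw rjcz iupa
Final line count: 14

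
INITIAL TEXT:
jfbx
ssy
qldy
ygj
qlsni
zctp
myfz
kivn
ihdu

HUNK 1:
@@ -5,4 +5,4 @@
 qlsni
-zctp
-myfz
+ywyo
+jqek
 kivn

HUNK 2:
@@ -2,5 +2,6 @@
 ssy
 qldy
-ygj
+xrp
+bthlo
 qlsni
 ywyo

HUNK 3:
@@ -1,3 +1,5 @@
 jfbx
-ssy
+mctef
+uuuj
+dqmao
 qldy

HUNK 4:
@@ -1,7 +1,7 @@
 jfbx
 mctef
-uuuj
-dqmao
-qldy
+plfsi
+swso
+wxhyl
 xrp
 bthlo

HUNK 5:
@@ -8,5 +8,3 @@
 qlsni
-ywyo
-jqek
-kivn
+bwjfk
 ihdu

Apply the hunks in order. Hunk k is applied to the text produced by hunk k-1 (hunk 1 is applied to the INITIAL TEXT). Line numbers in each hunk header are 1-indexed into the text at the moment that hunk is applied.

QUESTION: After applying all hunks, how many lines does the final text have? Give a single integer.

Answer: 10

Derivation:
Hunk 1: at line 5 remove [zctp,myfz] add [ywyo,jqek] -> 9 lines: jfbx ssy qldy ygj qlsni ywyo jqek kivn ihdu
Hunk 2: at line 2 remove [ygj] add [xrp,bthlo] -> 10 lines: jfbx ssy qldy xrp bthlo qlsni ywyo jqek kivn ihdu
Hunk 3: at line 1 remove [ssy] add [mctef,uuuj,dqmao] -> 12 lines: jfbx mctef uuuj dqmao qldy xrp bthlo qlsni ywyo jqek kivn ihdu
Hunk 4: at line 1 remove [uuuj,dqmao,qldy] add [plfsi,swso,wxhyl] -> 12 lines: jfbx mctef plfsi swso wxhyl xrp bthlo qlsni ywyo jqek kivn ihdu
Hunk 5: at line 8 remove [ywyo,jqek,kivn] add [bwjfk] -> 10 lines: jfbx mctef plfsi swso wxhyl xrp bthlo qlsni bwjfk ihdu
Final line count: 10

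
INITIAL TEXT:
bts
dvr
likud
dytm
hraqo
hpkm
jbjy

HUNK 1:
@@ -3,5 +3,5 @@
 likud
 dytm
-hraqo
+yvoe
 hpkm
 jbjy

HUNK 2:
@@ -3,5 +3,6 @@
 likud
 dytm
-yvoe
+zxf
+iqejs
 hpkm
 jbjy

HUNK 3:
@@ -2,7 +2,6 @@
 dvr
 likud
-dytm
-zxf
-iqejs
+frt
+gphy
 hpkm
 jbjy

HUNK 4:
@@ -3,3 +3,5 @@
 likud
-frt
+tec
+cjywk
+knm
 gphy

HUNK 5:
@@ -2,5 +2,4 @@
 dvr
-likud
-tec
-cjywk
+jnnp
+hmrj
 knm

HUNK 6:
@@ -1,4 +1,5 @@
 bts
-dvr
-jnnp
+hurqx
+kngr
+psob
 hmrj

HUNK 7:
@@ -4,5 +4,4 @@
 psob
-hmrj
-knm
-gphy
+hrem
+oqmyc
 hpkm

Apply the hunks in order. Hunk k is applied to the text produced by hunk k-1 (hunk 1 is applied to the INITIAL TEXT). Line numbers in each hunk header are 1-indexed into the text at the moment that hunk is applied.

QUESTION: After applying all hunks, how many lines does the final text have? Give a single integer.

Hunk 1: at line 3 remove [hraqo] add [yvoe] -> 7 lines: bts dvr likud dytm yvoe hpkm jbjy
Hunk 2: at line 3 remove [yvoe] add [zxf,iqejs] -> 8 lines: bts dvr likud dytm zxf iqejs hpkm jbjy
Hunk 3: at line 2 remove [dytm,zxf,iqejs] add [frt,gphy] -> 7 lines: bts dvr likud frt gphy hpkm jbjy
Hunk 4: at line 3 remove [frt] add [tec,cjywk,knm] -> 9 lines: bts dvr likud tec cjywk knm gphy hpkm jbjy
Hunk 5: at line 2 remove [likud,tec,cjywk] add [jnnp,hmrj] -> 8 lines: bts dvr jnnp hmrj knm gphy hpkm jbjy
Hunk 6: at line 1 remove [dvr,jnnp] add [hurqx,kngr,psob] -> 9 lines: bts hurqx kngr psob hmrj knm gphy hpkm jbjy
Hunk 7: at line 4 remove [hmrj,knm,gphy] add [hrem,oqmyc] -> 8 lines: bts hurqx kngr psob hrem oqmyc hpkm jbjy
Final line count: 8

Answer: 8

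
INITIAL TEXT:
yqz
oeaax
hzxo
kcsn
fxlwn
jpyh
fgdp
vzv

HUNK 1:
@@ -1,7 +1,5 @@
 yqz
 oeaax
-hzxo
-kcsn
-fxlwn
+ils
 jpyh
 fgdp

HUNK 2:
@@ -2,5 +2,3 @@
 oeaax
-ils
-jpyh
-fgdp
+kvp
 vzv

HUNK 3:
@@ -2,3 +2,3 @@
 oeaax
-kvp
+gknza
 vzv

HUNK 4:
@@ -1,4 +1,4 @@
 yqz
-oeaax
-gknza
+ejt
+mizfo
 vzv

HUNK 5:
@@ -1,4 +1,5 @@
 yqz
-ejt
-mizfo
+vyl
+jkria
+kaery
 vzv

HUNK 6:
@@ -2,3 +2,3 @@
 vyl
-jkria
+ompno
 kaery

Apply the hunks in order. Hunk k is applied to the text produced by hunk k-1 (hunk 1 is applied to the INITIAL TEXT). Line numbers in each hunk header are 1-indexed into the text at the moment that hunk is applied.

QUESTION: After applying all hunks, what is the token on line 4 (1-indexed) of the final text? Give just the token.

Hunk 1: at line 1 remove [hzxo,kcsn,fxlwn] add [ils] -> 6 lines: yqz oeaax ils jpyh fgdp vzv
Hunk 2: at line 2 remove [ils,jpyh,fgdp] add [kvp] -> 4 lines: yqz oeaax kvp vzv
Hunk 3: at line 2 remove [kvp] add [gknza] -> 4 lines: yqz oeaax gknza vzv
Hunk 4: at line 1 remove [oeaax,gknza] add [ejt,mizfo] -> 4 lines: yqz ejt mizfo vzv
Hunk 5: at line 1 remove [ejt,mizfo] add [vyl,jkria,kaery] -> 5 lines: yqz vyl jkria kaery vzv
Hunk 6: at line 2 remove [jkria] add [ompno] -> 5 lines: yqz vyl ompno kaery vzv
Final line 4: kaery

Answer: kaery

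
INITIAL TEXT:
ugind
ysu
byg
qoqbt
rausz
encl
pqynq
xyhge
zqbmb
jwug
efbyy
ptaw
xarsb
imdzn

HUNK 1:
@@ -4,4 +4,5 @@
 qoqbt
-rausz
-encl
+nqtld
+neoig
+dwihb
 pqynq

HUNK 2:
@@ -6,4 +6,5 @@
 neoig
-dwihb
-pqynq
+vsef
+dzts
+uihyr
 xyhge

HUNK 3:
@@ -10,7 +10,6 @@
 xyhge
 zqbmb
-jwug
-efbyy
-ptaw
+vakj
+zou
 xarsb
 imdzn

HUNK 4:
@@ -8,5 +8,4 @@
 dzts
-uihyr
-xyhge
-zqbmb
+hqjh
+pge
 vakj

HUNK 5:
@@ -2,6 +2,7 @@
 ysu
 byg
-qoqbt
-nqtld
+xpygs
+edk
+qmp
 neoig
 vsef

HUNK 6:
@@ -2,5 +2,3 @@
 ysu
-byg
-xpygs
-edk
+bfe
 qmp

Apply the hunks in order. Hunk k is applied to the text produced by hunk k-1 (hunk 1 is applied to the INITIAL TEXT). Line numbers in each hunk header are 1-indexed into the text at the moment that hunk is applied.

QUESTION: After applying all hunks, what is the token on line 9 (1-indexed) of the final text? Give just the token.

Hunk 1: at line 4 remove [rausz,encl] add [nqtld,neoig,dwihb] -> 15 lines: ugind ysu byg qoqbt nqtld neoig dwihb pqynq xyhge zqbmb jwug efbyy ptaw xarsb imdzn
Hunk 2: at line 6 remove [dwihb,pqynq] add [vsef,dzts,uihyr] -> 16 lines: ugind ysu byg qoqbt nqtld neoig vsef dzts uihyr xyhge zqbmb jwug efbyy ptaw xarsb imdzn
Hunk 3: at line 10 remove [jwug,efbyy,ptaw] add [vakj,zou] -> 15 lines: ugind ysu byg qoqbt nqtld neoig vsef dzts uihyr xyhge zqbmb vakj zou xarsb imdzn
Hunk 4: at line 8 remove [uihyr,xyhge,zqbmb] add [hqjh,pge] -> 14 lines: ugind ysu byg qoqbt nqtld neoig vsef dzts hqjh pge vakj zou xarsb imdzn
Hunk 5: at line 2 remove [qoqbt,nqtld] add [xpygs,edk,qmp] -> 15 lines: ugind ysu byg xpygs edk qmp neoig vsef dzts hqjh pge vakj zou xarsb imdzn
Hunk 6: at line 2 remove [byg,xpygs,edk] add [bfe] -> 13 lines: ugind ysu bfe qmp neoig vsef dzts hqjh pge vakj zou xarsb imdzn
Final line 9: pge

Answer: pge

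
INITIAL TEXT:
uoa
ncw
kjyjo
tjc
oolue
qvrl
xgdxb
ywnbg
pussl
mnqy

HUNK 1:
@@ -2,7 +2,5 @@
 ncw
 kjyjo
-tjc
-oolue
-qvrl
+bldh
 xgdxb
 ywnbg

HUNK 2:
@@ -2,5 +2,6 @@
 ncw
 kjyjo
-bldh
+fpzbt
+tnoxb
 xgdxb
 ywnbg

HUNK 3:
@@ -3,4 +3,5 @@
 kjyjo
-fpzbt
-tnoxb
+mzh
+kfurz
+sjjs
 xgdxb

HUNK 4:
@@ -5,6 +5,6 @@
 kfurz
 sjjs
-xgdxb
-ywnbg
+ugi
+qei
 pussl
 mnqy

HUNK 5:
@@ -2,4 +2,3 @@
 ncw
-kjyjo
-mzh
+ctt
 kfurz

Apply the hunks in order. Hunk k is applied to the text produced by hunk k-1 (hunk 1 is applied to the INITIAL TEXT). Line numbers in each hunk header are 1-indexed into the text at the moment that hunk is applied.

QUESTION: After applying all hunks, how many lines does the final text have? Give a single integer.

Hunk 1: at line 2 remove [tjc,oolue,qvrl] add [bldh] -> 8 lines: uoa ncw kjyjo bldh xgdxb ywnbg pussl mnqy
Hunk 2: at line 2 remove [bldh] add [fpzbt,tnoxb] -> 9 lines: uoa ncw kjyjo fpzbt tnoxb xgdxb ywnbg pussl mnqy
Hunk 3: at line 3 remove [fpzbt,tnoxb] add [mzh,kfurz,sjjs] -> 10 lines: uoa ncw kjyjo mzh kfurz sjjs xgdxb ywnbg pussl mnqy
Hunk 4: at line 5 remove [xgdxb,ywnbg] add [ugi,qei] -> 10 lines: uoa ncw kjyjo mzh kfurz sjjs ugi qei pussl mnqy
Hunk 5: at line 2 remove [kjyjo,mzh] add [ctt] -> 9 lines: uoa ncw ctt kfurz sjjs ugi qei pussl mnqy
Final line count: 9

Answer: 9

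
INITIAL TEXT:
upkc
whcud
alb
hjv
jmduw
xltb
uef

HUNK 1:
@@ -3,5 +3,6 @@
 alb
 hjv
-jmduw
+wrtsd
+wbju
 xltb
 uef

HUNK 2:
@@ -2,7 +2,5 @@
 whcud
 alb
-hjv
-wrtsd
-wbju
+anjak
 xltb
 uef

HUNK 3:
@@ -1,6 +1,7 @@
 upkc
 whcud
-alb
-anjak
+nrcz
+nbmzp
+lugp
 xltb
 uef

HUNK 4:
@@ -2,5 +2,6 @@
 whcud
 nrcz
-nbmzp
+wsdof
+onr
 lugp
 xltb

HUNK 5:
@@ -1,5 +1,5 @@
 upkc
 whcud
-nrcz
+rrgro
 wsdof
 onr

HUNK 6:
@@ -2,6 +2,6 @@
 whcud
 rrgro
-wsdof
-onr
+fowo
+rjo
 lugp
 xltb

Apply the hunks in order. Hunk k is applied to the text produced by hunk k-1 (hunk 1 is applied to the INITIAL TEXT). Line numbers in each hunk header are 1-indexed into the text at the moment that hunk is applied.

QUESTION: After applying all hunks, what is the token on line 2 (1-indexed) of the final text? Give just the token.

Hunk 1: at line 3 remove [jmduw] add [wrtsd,wbju] -> 8 lines: upkc whcud alb hjv wrtsd wbju xltb uef
Hunk 2: at line 2 remove [hjv,wrtsd,wbju] add [anjak] -> 6 lines: upkc whcud alb anjak xltb uef
Hunk 3: at line 1 remove [alb,anjak] add [nrcz,nbmzp,lugp] -> 7 lines: upkc whcud nrcz nbmzp lugp xltb uef
Hunk 4: at line 2 remove [nbmzp] add [wsdof,onr] -> 8 lines: upkc whcud nrcz wsdof onr lugp xltb uef
Hunk 5: at line 1 remove [nrcz] add [rrgro] -> 8 lines: upkc whcud rrgro wsdof onr lugp xltb uef
Hunk 6: at line 2 remove [wsdof,onr] add [fowo,rjo] -> 8 lines: upkc whcud rrgro fowo rjo lugp xltb uef
Final line 2: whcud

Answer: whcud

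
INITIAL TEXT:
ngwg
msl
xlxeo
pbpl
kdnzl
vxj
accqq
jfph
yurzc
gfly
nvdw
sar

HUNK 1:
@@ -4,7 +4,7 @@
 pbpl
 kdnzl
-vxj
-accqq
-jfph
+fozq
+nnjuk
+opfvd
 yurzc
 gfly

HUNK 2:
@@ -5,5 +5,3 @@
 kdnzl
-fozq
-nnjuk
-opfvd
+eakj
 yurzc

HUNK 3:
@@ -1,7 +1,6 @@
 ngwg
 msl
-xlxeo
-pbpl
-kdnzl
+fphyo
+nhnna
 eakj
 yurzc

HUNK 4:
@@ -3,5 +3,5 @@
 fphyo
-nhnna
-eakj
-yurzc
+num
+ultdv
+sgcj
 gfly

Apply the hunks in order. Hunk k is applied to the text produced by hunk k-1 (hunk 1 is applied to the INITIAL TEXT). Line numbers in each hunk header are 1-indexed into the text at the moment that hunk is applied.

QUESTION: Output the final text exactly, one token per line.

Hunk 1: at line 4 remove [vxj,accqq,jfph] add [fozq,nnjuk,opfvd] -> 12 lines: ngwg msl xlxeo pbpl kdnzl fozq nnjuk opfvd yurzc gfly nvdw sar
Hunk 2: at line 5 remove [fozq,nnjuk,opfvd] add [eakj] -> 10 lines: ngwg msl xlxeo pbpl kdnzl eakj yurzc gfly nvdw sar
Hunk 3: at line 1 remove [xlxeo,pbpl,kdnzl] add [fphyo,nhnna] -> 9 lines: ngwg msl fphyo nhnna eakj yurzc gfly nvdw sar
Hunk 4: at line 3 remove [nhnna,eakj,yurzc] add [num,ultdv,sgcj] -> 9 lines: ngwg msl fphyo num ultdv sgcj gfly nvdw sar

Answer: ngwg
msl
fphyo
num
ultdv
sgcj
gfly
nvdw
sar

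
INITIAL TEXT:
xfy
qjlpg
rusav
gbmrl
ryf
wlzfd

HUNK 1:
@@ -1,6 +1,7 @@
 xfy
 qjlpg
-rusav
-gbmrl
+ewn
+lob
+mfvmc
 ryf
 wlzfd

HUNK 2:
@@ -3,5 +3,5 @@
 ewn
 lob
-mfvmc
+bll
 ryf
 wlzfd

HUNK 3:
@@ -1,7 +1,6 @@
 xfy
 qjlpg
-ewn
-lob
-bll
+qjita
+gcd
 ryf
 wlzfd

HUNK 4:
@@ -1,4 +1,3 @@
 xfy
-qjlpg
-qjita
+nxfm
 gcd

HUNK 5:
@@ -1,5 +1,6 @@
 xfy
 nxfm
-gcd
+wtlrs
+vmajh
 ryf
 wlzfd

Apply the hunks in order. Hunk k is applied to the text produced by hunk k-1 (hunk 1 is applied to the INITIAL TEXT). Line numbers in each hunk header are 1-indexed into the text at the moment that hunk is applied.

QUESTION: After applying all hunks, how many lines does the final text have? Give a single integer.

Answer: 6

Derivation:
Hunk 1: at line 1 remove [rusav,gbmrl] add [ewn,lob,mfvmc] -> 7 lines: xfy qjlpg ewn lob mfvmc ryf wlzfd
Hunk 2: at line 3 remove [mfvmc] add [bll] -> 7 lines: xfy qjlpg ewn lob bll ryf wlzfd
Hunk 3: at line 1 remove [ewn,lob,bll] add [qjita,gcd] -> 6 lines: xfy qjlpg qjita gcd ryf wlzfd
Hunk 4: at line 1 remove [qjlpg,qjita] add [nxfm] -> 5 lines: xfy nxfm gcd ryf wlzfd
Hunk 5: at line 1 remove [gcd] add [wtlrs,vmajh] -> 6 lines: xfy nxfm wtlrs vmajh ryf wlzfd
Final line count: 6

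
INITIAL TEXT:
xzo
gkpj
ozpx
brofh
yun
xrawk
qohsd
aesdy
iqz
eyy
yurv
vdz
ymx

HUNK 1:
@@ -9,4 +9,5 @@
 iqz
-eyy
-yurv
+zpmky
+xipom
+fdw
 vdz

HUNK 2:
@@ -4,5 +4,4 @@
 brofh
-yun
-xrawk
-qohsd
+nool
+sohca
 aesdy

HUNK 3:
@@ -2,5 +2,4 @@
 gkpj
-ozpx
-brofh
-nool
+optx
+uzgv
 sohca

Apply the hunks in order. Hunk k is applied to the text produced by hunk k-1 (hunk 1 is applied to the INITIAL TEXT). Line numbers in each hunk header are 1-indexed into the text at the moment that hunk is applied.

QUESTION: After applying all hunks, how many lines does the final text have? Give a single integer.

Hunk 1: at line 9 remove [eyy,yurv] add [zpmky,xipom,fdw] -> 14 lines: xzo gkpj ozpx brofh yun xrawk qohsd aesdy iqz zpmky xipom fdw vdz ymx
Hunk 2: at line 4 remove [yun,xrawk,qohsd] add [nool,sohca] -> 13 lines: xzo gkpj ozpx brofh nool sohca aesdy iqz zpmky xipom fdw vdz ymx
Hunk 3: at line 2 remove [ozpx,brofh,nool] add [optx,uzgv] -> 12 lines: xzo gkpj optx uzgv sohca aesdy iqz zpmky xipom fdw vdz ymx
Final line count: 12

Answer: 12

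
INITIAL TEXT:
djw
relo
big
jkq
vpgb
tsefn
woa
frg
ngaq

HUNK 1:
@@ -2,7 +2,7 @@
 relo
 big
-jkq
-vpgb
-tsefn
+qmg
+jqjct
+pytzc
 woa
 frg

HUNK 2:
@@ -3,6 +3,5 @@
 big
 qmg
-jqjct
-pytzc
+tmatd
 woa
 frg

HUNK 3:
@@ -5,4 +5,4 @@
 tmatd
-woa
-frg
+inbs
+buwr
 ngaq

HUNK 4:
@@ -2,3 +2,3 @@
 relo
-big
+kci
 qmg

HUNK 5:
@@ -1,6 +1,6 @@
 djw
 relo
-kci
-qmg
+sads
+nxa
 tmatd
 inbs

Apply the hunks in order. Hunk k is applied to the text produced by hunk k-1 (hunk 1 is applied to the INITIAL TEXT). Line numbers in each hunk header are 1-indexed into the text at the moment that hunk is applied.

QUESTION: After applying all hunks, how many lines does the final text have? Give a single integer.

Hunk 1: at line 2 remove [jkq,vpgb,tsefn] add [qmg,jqjct,pytzc] -> 9 lines: djw relo big qmg jqjct pytzc woa frg ngaq
Hunk 2: at line 3 remove [jqjct,pytzc] add [tmatd] -> 8 lines: djw relo big qmg tmatd woa frg ngaq
Hunk 3: at line 5 remove [woa,frg] add [inbs,buwr] -> 8 lines: djw relo big qmg tmatd inbs buwr ngaq
Hunk 4: at line 2 remove [big] add [kci] -> 8 lines: djw relo kci qmg tmatd inbs buwr ngaq
Hunk 5: at line 1 remove [kci,qmg] add [sads,nxa] -> 8 lines: djw relo sads nxa tmatd inbs buwr ngaq
Final line count: 8

Answer: 8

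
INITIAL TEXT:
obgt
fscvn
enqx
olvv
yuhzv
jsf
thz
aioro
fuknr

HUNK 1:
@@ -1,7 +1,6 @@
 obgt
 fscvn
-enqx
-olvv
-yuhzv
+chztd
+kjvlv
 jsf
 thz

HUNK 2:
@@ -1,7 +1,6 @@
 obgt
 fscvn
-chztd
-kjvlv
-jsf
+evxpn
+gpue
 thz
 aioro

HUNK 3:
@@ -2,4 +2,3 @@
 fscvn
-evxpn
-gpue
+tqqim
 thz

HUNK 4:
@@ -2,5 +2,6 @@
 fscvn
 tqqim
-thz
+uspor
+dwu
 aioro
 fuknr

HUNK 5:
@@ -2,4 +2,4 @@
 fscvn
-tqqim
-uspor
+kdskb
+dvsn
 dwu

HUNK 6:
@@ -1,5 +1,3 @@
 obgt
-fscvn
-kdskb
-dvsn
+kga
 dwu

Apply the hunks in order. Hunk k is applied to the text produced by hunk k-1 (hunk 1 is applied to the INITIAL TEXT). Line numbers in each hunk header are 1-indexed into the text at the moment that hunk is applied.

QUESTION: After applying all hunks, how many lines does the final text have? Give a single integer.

Answer: 5

Derivation:
Hunk 1: at line 1 remove [enqx,olvv,yuhzv] add [chztd,kjvlv] -> 8 lines: obgt fscvn chztd kjvlv jsf thz aioro fuknr
Hunk 2: at line 1 remove [chztd,kjvlv,jsf] add [evxpn,gpue] -> 7 lines: obgt fscvn evxpn gpue thz aioro fuknr
Hunk 3: at line 2 remove [evxpn,gpue] add [tqqim] -> 6 lines: obgt fscvn tqqim thz aioro fuknr
Hunk 4: at line 2 remove [thz] add [uspor,dwu] -> 7 lines: obgt fscvn tqqim uspor dwu aioro fuknr
Hunk 5: at line 2 remove [tqqim,uspor] add [kdskb,dvsn] -> 7 lines: obgt fscvn kdskb dvsn dwu aioro fuknr
Hunk 6: at line 1 remove [fscvn,kdskb,dvsn] add [kga] -> 5 lines: obgt kga dwu aioro fuknr
Final line count: 5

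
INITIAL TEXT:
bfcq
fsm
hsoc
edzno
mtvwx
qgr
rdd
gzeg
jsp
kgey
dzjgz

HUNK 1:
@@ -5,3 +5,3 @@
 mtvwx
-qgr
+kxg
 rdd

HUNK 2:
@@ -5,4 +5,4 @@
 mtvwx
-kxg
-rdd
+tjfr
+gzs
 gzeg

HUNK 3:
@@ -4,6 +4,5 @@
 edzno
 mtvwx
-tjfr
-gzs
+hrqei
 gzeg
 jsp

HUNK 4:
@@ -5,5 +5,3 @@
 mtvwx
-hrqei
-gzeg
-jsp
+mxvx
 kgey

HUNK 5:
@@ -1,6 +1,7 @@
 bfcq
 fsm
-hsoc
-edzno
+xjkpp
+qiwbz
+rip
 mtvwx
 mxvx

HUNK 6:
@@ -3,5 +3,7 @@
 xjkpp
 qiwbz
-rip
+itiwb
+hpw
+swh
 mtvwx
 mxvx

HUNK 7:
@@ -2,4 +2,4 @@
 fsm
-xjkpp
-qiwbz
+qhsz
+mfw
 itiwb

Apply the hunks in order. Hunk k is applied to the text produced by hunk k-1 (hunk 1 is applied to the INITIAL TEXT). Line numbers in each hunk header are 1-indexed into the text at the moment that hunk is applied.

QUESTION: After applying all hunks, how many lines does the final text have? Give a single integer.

Answer: 11

Derivation:
Hunk 1: at line 5 remove [qgr] add [kxg] -> 11 lines: bfcq fsm hsoc edzno mtvwx kxg rdd gzeg jsp kgey dzjgz
Hunk 2: at line 5 remove [kxg,rdd] add [tjfr,gzs] -> 11 lines: bfcq fsm hsoc edzno mtvwx tjfr gzs gzeg jsp kgey dzjgz
Hunk 3: at line 4 remove [tjfr,gzs] add [hrqei] -> 10 lines: bfcq fsm hsoc edzno mtvwx hrqei gzeg jsp kgey dzjgz
Hunk 4: at line 5 remove [hrqei,gzeg,jsp] add [mxvx] -> 8 lines: bfcq fsm hsoc edzno mtvwx mxvx kgey dzjgz
Hunk 5: at line 1 remove [hsoc,edzno] add [xjkpp,qiwbz,rip] -> 9 lines: bfcq fsm xjkpp qiwbz rip mtvwx mxvx kgey dzjgz
Hunk 6: at line 3 remove [rip] add [itiwb,hpw,swh] -> 11 lines: bfcq fsm xjkpp qiwbz itiwb hpw swh mtvwx mxvx kgey dzjgz
Hunk 7: at line 2 remove [xjkpp,qiwbz] add [qhsz,mfw] -> 11 lines: bfcq fsm qhsz mfw itiwb hpw swh mtvwx mxvx kgey dzjgz
Final line count: 11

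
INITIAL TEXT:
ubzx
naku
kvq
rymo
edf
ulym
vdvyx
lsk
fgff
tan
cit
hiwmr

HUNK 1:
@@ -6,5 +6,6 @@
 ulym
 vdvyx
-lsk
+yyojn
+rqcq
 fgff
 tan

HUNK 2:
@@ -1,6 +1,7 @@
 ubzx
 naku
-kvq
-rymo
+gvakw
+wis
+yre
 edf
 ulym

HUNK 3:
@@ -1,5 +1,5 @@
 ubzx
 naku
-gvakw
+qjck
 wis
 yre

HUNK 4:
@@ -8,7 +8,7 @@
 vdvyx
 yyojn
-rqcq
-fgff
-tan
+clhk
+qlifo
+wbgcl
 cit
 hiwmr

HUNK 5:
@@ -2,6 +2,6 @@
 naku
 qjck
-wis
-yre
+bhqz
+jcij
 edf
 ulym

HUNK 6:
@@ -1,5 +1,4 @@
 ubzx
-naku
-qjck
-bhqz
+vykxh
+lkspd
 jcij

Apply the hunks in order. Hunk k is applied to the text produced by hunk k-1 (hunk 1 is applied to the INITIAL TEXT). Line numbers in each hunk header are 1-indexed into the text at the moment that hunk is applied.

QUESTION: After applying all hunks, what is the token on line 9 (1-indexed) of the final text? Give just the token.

Answer: clhk

Derivation:
Hunk 1: at line 6 remove [lsk] add [yyojn,rqcq] -> 13 lines: ubzx naku kvq rymo edf ulym vdvyx yyojn rqcq fgff tan cit hiwmr
Hunk 2: at line 1 remove [kvq,rymo] add [gvakw,wis,yre] -> 14 lines: ubzx naku gvakw wis yre edf ulym vdvyx yyojn rqcq fgff tan cit hiwmr
Hunk 3: at line 1 remove [gvakw] add [qjck] -> 14 lines: ubzx naku qjck wis yre edf ulym vdvyx yyojn rqcq fgff tan cit hiwmr
Hunk 4: at line 8 remove [rqcq,fgff,tan] add [clhk,qlifo,wbgcl] -> 14 lines: ubzx naku qjck wis yre edf ulym vdvyx yyojn clhk qlifo wbgcl cit hiwmr
Hunk 5: at line 2 remove [wis,yre] add [bhqz,jcij] -> 14 lines: ubzx naku qjck bhqz jcij edf ulym vdvyx yyojn clhk qlifo wbgcl cit hiwmr
Hunk 6: at line 1 remove [naku,qjck,bhqz] add [vykxh,lkspd] -> 13 lines: ubzx vykxh lkspd jcij edf ulym vdvyx yyojn clhk qlifo wbgcl cit hiwmr
Final line 9: clhk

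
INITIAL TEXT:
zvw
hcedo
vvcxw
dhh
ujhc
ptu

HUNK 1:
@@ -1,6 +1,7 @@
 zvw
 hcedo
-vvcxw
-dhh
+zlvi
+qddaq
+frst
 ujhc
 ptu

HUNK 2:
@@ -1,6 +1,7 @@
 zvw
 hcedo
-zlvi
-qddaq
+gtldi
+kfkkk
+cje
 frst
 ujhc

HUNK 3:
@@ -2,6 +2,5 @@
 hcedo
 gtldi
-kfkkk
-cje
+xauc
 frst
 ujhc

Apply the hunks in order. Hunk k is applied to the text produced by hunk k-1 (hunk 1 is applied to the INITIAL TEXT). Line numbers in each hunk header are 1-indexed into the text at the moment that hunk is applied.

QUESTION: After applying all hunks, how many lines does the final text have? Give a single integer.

Answer: 7

Derivation:
Hunk 1: at line 1 remove [vvcxw,dhh] add [zlvi,qddaq,frst] -> 7 lines: zvw hcedo zlvi qddaq frst ujhc ptu
Hunk 2: at line 1 remove [zlvi,qddaq] add [gtldi,kfkkk,cje] -> 8 lines: zvw hcedo gtldi kfkkk cje frst ujhc ptu
Hunk 3: at line 2 remove [kfkkk,cje] add [xauc] -> 7 lines: zvw hcedo gtldi xauc frst ujhc ptu
Final line count: 7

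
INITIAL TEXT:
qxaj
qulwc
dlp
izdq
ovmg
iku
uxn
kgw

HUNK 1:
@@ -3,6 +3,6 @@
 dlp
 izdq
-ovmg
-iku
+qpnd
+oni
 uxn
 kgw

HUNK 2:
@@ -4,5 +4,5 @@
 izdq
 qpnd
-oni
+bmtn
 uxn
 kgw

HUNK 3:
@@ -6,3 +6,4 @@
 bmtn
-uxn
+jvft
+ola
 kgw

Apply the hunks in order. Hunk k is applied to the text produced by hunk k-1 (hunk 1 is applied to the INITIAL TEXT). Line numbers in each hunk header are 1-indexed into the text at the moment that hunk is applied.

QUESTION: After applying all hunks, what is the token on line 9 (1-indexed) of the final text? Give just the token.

Hunk 1: at line 3 remove [ovmg,iku] add [qpnd,oni] -> 8 lines: qxaj qulwc dlp izdq qpnd oni uxn kgw
Hunk 2: at line 4 remove [oni] add [bmtn] -> 8 lines: qxaj qulwc dlp izdq qpnd bmtn uxn kgw
Hunk 3: at line 6 remove [uxn] add [jvft,ola] -> 9 lines: qxaj qulwc dlp izdq qpnd bmtn jvft ola kgw
Final line 9: kgw

Answer: kgw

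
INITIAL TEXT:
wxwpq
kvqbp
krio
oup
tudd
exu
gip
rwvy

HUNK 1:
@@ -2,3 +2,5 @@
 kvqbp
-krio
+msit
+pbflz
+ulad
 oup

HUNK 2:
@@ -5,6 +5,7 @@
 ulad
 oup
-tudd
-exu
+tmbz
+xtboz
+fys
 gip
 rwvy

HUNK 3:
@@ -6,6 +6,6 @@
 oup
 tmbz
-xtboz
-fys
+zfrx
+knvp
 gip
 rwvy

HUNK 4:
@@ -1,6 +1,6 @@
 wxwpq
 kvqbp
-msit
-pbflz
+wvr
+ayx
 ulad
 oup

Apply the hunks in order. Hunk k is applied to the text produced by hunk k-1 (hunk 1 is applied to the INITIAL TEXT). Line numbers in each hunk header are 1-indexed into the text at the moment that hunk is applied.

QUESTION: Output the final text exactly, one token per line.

Answer: wxwpq
kvqbp
wvr
ayx
ulad
oup
tmbz
zfrx
knvp
gip
rwvy

Derivation:
Hunk 1: at line 2 remove [krio] add [msit,pbflz,ulad] -> 10 lines: wxwpq kvqbp msit pbflz ulad oup tudd exu gip rwvy
Hunk 2: at line 5 remove [tudd,exu] add [tmbz,xtboz,fys] -> 11 lines: wxwpq kvqbp msit pbflz ulad oup tmbz xtboz fys gip rwvy
Hunk 3: at line 6 remove [xtboz,fys] add [zfrx,knvp] -> 11 lines: wxwpq kvqbp msit pbflz ulad oup tmbz zfrx knvp gip rwvy
Hunk 4: at line 1 remove [msit,pbflz] add [wvr,ayx] -> 11 lines: wxwpq kvqbp wvr ayx ulad oup tmbz zfrx knvp gip rwvy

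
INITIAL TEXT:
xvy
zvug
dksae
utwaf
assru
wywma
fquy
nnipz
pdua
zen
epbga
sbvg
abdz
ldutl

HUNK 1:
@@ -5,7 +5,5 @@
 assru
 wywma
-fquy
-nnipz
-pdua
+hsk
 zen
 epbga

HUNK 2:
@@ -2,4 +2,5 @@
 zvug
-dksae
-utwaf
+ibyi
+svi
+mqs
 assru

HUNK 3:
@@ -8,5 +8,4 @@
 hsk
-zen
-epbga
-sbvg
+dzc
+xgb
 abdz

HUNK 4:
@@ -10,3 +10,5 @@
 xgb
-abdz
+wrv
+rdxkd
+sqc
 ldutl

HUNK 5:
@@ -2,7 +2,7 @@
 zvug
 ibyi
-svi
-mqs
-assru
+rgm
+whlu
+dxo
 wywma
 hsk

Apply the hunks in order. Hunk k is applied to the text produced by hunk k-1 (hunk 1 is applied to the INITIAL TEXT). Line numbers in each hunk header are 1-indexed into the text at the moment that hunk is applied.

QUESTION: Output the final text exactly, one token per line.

Hunk 1: at line 5 remove [fquy,nnipz,pdua] add [hsk] -> 12 lines: xvy zvug dksae utwaf assru wywma hsk zen epbga sbvg abdz ldutl
Hunk 2: at line 2 remove [dksae,utwaf] add [ibyi,svi,mqs] -> 13 lines: xvy zvug ibyi svi mqs assru wywma hsk zen epbga sbvg abdz ldutl
Hunk 3: at line 8 remove [zen,epbga,sbvg] add [dzc,xgb] -> 12 lines: xvy zvug ibyi svi mqs assru wywma hsk dzc xgb abdz ldutl
Hunk 4: at line 10 remove [abdz] add [wrv,rdxkd,sqc] -> 14 lines: xvy zvug ibyi svi mqs assru wywma hsk dzc xgb wrv rdxkd sqc ldutl
Hunk 5: at line 2 remove [svi,mqs,assru] add [rgm,whlu,dxo] -> 14 lines: xvy zvug ibyi rgm whlu dxo wywma hsk dzc xgb wrv rdxkd sqc ldutl

Answer: xvy
zvug
ibyi
rgm
whlu
dxo
wywma
hsk
dzc
xgb
wrv
rdxkd
sqc
ldutl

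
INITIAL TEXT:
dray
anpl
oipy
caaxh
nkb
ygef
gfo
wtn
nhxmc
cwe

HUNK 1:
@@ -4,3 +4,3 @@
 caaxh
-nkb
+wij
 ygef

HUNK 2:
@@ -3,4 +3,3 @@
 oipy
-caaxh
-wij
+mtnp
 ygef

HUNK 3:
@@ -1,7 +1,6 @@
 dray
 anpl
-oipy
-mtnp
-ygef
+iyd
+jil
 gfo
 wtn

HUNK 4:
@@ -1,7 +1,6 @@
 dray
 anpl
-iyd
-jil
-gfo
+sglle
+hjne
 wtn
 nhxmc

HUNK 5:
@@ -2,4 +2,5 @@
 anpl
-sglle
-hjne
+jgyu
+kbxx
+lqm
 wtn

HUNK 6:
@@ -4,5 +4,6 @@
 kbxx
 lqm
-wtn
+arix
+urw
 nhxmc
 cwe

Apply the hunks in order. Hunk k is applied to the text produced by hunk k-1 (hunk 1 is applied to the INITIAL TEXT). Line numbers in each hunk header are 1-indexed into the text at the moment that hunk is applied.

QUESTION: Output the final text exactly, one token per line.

Hunk 1: at line 4 remove [nkb] add [wij] -> 10 lines: dray anpl oipy caaxh wij ygef gfo wtn nhxmc cwe
Hunk 2: at line 3 remove [caaxh,wij] add [mtnp] -> 9 lines: dray anpl oipy mtnp ygef gfo wtn nhxmc cwe
Hunk 3: at line 1 remove [oipy,mtnp,ygef] add [iyd,jil] -> 8 lines: dray anpl iyd jil gfo wtn nhxmc cwe
Hunk 4: at line 1 remove [iyd,jil,gfo] add [sglle,hjne] -> 7 lines: dray anpl sglle hjne wtn nhxmc cwe
Hunk 5: at line 2 remove [sglle,hjne] add [jgyu,kbxx,lqm] -> 8 lines: dray anpl jgyu kbxx lqm wtn nhxmc cwe
Hunk 6: at line 4 remove [wtn] add [arix,urw] -> 9 lines: dray anpl jgyu kbxx lqm arix urw nhxmc cwe

Answer: dray
anpl
jgyu
kbxx
lqm
arix
urw
nhxmc
cwe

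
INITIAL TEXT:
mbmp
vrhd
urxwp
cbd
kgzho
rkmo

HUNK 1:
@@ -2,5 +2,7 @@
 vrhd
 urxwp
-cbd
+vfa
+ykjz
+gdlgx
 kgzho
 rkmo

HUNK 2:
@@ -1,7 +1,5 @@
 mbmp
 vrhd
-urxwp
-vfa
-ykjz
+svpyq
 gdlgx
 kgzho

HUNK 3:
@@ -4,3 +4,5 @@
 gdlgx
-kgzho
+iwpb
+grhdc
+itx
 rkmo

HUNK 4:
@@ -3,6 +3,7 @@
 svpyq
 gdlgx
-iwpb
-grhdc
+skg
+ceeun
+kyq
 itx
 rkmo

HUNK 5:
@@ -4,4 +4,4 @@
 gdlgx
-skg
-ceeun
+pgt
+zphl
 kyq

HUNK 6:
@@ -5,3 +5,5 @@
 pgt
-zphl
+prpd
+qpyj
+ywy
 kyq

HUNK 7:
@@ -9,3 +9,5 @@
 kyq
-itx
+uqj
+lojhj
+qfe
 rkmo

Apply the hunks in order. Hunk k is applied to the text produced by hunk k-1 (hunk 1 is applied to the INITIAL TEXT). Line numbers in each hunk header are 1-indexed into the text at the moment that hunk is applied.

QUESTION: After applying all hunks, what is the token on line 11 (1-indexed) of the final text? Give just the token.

Answer: lojhj

Derivation:
Hunk 1: at line 2 remove [cbd] add [vfa,ykjz,gdlgx] -> 8 lines: mbmp vrhd urxwp vfa ykjz gdlgx kgzho rkmo
Hunk 2: at line 1 remove [urxwp,vfa,ykjz] add [svpyq] -> 6 lines: mbmp vrhd svpyq gdlgx kgzho rkmo
Hunk 3: at line 4 remove [kgzho] add [iwpb,grhdc,itx] -> 8 lines: mbmp vrhd svpyq gdlgx iwpb grhdc itx rkmo
Hunk 4: at line 3 remove [iwpb,grhdc] add [skg,ceeun,kyq] -> 9 lines: mbmp vrhd svpyq gdlgx skg ceeun kyq itx rkmo
Hunk 5: at line 4 remove [skg,ceeun] add [pgt,zphl] -> 9 lines: mbmp vrhd svpyq gdlgx pgt zphl kyq itx rkmo
Hunk 6: at line 5 remove [zphl] add [prpd,qpyj,ywy] -> 11 lines: mbmp vrhd svpyq gdlgx pgt prpd qpyj ywy kyq itx rkmo
Hunk 7: at line 9 remove [itx] add [uqj,lojhj,qfe] -> 13 lines: mbmp vrhd svpyq gdlgx pgt prpd qpyj ywy kyq uqj lojhj qfe rkmo
Final line 11: lojhj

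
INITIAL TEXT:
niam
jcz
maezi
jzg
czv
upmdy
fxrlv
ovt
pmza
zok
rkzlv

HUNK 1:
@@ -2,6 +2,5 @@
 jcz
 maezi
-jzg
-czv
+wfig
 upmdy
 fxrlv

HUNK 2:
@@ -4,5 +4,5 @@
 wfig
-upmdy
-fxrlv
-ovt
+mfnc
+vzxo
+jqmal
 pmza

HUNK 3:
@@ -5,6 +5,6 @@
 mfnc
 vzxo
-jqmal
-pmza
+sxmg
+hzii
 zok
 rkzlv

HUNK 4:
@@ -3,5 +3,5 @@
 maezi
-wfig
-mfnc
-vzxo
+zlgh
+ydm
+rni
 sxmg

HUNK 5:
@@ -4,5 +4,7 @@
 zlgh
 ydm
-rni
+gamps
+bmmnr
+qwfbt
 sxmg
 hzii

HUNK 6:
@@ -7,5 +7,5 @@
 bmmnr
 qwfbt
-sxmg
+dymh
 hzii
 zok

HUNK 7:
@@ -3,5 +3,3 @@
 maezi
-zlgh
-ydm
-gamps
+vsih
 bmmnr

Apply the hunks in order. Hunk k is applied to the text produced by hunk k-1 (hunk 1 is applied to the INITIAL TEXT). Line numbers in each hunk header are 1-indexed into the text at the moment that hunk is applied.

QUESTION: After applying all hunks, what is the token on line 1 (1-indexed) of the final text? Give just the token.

Answer: niam

Derivation:
Hunk 1: at line 2 remove [jzg,czv] add [wfig] -> 10 lines: niam jcz maezi wfig upmdy fxrlv ovt pmza zok rkzlv
Hunk 2: at line 4 remove [upmdy,fxrlv,ovt] add [mfnc,vzxo,jqmal] -> 10 lines: niam jcz maezi wfig mfnc vzxo jqmal pmza zok rkzlv
Hunk 3: at line 5 remove [jqmal,pmza] add [sxmg,hzii] -> 10 lines: niam jcz maezi wfig mfnc vzxo sxmg hzii zok rkzlv
Hunk 4: at line 3 remove [wfig,mfnc,vzxo] add [zlgh,ydm,rni] -> 10 lines: niam jcz maezi zlgh ydm rni sxmg hzii zok rkzlv
Hunk 5: at line 4 remove [rni] add [gamps,bmmnr,qwfbt] -> 12 lines: niam jcz maezi zlgh ydm gamps bmmnr qwfbt sxmg hzii zok rkzlv
Hunk 6: at line 7 remove [sxmg] add [dymh] -> 12 lines: niam jcz maezi zlgh ydm gamps bmmnr qwfbt dymh hzii zok rkzlv
Hunk 7: at line 3 remove [zlgh,ydm,gamps] add [vsih] -> 10 lines: niam jcz maezi vsih bmmnr qwfbt dymh hzii zok rkzlv
Final line 1: niam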